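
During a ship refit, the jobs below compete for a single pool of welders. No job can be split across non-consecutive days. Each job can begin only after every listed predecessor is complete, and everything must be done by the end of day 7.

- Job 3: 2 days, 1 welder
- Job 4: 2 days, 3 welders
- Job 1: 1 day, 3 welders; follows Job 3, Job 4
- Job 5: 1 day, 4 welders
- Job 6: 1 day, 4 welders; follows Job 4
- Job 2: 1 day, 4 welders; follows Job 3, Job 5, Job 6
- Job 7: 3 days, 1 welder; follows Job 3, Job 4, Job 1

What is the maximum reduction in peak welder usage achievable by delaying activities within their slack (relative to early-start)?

3

Early-start peak: d1:8  d2:4  d3:7  d4:5  d5:1  d6:1  d7:0 ⇒ 8.
Leveled (Job 3@1, Job 4@1, Job 1@3, Job 5@4, Job 6@5, Job 2@6, Job 7@4): d1:4  d2:4  d3:3  d4:5  d5:5  d6:5  d7:0 ⇒ 5.
Reduction 8 − 5 = 3.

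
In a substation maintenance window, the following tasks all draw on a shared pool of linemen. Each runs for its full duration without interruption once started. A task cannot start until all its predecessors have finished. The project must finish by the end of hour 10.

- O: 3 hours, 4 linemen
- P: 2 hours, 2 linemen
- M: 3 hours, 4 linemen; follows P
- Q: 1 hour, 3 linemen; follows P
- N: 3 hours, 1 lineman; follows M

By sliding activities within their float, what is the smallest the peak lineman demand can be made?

Early-start (O@1, P@1, M@3, Q@3, N@6) gives peak 11: h1:6  h2:6  h3:11  h4:4  h5:4  h6:1  h7:1  h8:1  h9:0  h10:0.
Shift O→6, Q→9.
Schedule O@6, P@1, M@3, Q@9, N@6: h1:2  h2:2  h3:4  h4:4  h5:4  h6:5  h7:5  h8:5  h9:3  h10:0 — peak 5.

5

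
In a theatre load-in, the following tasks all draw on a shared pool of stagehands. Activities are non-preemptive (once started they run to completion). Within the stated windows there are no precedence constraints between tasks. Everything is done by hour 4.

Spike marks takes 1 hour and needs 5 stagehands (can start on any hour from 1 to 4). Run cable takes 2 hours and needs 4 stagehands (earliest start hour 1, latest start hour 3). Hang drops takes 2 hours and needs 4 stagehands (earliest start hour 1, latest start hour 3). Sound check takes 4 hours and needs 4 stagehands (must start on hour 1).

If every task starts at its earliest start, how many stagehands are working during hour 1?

At early start, hour 1 has: Spike marks, Run cable, Hang drops, Sound check.
Demand: 5 + 4 + 4 + 4 = 17.

17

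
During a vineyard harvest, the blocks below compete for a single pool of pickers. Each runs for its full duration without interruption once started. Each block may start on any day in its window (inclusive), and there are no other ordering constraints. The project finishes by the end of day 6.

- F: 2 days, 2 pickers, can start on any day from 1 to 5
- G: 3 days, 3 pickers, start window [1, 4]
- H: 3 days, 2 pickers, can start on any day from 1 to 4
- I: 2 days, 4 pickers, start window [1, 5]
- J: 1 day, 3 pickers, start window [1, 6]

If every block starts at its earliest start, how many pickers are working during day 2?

11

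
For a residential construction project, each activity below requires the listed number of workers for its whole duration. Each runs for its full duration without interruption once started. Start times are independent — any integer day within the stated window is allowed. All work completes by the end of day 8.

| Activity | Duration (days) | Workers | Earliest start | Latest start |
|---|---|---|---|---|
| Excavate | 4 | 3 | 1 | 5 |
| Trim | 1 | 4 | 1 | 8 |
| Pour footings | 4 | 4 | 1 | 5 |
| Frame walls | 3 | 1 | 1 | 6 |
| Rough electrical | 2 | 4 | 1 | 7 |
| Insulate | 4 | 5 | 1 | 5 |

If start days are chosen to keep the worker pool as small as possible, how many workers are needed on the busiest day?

9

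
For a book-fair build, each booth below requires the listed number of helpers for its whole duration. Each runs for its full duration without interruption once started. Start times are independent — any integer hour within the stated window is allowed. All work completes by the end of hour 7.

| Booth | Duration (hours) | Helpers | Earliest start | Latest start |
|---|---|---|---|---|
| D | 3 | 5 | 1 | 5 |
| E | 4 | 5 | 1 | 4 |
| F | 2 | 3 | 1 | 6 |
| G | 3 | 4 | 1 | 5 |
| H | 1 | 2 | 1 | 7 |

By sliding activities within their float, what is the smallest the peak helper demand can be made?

Early-start (D@1, E@1, F@1, G@1, H@1) gives peak 19: h1:19  h2:17  h3:14  h4:5  h5:0  h6:0  h7:0.
Shift E→4, G→3, H→6.
Schedule D@1, E@4, F@1, G@3, H@6: h1:8  h2:8  h3:9  h4:9  h5:9  h6:7  h7:5 — peak 9.

9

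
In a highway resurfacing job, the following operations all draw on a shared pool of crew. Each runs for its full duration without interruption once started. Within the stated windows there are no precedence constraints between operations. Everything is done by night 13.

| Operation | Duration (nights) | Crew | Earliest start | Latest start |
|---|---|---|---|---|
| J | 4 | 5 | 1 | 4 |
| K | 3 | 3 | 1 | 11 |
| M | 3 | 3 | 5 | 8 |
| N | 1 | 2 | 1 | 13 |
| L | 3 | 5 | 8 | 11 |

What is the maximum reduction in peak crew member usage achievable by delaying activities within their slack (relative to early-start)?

5

Early-start peak: n1:10  n2:8  n3:8  n4:5  n5:3  n6:3  n7:3  n8:5  n9:5  n10:5  n11:0  n12:0  n13:0 ⇒ 10.
Leveled (J@1, K@5, M@8, N@5, L@11): n1:5  n2:5  n3:5  n4:5  n5:5  n6:3  n7:3  n8:3  n9:3  n10:3  n11:5  n12:5  n13:5 ⇒ 5.
Reduction 10 − 5 = 5.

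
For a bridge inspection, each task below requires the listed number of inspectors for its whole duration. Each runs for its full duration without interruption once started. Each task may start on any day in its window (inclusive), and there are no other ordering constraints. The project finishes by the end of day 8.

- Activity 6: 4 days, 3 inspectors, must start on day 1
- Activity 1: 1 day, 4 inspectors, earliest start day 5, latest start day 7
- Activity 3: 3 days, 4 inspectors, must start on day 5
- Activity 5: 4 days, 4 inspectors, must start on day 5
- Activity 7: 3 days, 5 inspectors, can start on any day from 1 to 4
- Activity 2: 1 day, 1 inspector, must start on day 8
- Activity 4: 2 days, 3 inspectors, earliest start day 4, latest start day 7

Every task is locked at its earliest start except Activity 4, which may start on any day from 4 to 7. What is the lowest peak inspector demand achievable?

12

Activity 4@4: d1:8  d2:8  d3:8  d4:6  d5:15  d6:8  d7:8  d8:5 → peak 15
Activity 4@5: d1:8  d2:8  d3:8  d4:3  d5:15  d6:11  d7:8  d8:5 → peak 15
Activity 4@6: d1:8  d2:8  d3:8  d4:3  d5:12  d6:11  d7:11  d8:5 → peak 12
Activity 4@7: d1:8  d2:8  d3:8  d4:3  d5:12  d6:8  d7:11  d8:8 → peak 12
Best is Activity 4@6, peak 12.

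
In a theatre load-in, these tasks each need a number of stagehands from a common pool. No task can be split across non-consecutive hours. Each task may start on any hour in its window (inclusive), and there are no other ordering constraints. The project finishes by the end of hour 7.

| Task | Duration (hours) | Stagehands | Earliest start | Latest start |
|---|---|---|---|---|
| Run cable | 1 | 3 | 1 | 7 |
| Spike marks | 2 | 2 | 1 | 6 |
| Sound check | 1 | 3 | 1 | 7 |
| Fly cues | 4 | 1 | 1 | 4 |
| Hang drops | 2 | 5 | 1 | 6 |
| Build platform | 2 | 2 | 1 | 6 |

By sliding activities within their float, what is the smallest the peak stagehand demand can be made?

5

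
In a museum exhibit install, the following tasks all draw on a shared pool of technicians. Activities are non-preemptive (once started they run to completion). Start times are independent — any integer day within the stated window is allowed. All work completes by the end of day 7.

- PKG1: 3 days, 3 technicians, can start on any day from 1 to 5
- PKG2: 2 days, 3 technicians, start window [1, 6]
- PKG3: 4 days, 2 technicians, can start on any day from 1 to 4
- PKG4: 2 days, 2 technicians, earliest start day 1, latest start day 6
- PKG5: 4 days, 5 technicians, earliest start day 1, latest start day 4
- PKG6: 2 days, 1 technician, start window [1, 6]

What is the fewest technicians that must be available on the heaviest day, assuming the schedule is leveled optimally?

8

Early-start (PKG1@1, PKG2@1, PKG3@1, PKG4@1, PKG5@1, PKG6@1) gives peak 16: d1:16  d2:16  d3:10  d4:7  d5:0  d6:0  d7:0.
Shift PKG4→5, PKG5→4, PKG6→3.
Schedule PKG1@1, PKG2@1, PKG3@1, PKG4@5, PKG5@4, PKG6@3: d1:8  d2:8  d3:6  d4:8  d5:7  d6:7  d7:5 — peak 8.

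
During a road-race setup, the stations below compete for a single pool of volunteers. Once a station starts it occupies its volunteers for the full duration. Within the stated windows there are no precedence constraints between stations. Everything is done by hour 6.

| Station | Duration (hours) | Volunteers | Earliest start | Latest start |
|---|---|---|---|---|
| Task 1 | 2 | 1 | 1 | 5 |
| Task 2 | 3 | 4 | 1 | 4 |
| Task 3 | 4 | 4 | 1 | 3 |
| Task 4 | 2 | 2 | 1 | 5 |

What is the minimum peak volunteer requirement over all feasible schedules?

Early-start (Task 1@1, Task 2@1, Task 3@1, Task 4@1) gives peak 11: h1:11  h2:11  h3:8  h4:4  h5:0  h6:0.
Shift Task 3→3.
Schedule Task 1@1, Task 2@1, Task 3@3, Task 4@1: h1:7  h2:7  h3:8  h4:4  h5:4  h6:4 — peak 8.

8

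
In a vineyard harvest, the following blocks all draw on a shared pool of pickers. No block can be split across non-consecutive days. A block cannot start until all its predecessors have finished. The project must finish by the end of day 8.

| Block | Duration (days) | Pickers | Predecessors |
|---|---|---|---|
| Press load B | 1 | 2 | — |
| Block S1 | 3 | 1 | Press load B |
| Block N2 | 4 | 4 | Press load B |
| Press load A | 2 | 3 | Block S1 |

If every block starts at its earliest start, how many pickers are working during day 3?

5

At early start, day 3 has: Block S1, Block N2.
Demand: 1 + 4 = 5.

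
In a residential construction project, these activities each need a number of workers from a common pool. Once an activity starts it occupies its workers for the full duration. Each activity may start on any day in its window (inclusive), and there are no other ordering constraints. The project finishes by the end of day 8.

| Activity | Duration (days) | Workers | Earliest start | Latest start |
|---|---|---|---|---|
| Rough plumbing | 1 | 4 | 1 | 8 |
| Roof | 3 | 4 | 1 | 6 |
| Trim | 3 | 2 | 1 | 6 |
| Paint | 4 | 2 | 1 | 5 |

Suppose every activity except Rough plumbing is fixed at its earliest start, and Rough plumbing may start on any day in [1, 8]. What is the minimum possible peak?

Rough plumbing@1: d1:12  d2:8  d3:8  d4:2  d5:0  d6:0  d7:0  d8:0 → peak 12
Rough plumbing@2: d1:8  d2:12  d3:8  d4:2  d5:0  d6:0  d7:0  d8:0 → peak 12
Rough plumbing@3: d1:8  d2:8  d3:12  d4:2  d5:0  d6:0  d7:0  d8:0 → peak 12
Rough plumbing@4: d1:8  d2:8  d3:8  d4:6  d5:0  d6:0  d7:0  d8:0 → peak 8
Rough plumbing@5: d1:8  d2:8  d3:8  d4:2  d5:4  d6:0  d7:0  d8:0 → peak 8
Rough plumbing@6: d1:8  d2:8  d3:8  d4:2  d5:0  d6:4  d7:0  d8:0 → peak 8
Rough plumbing@7: d1:8  d2:8  d3:8  d4:2  d5:0  d6:0  d7:4  d8:0 → peak 8
Rough plumbing@8: d1:8  d2:8  d3:8  d4:2  d5:0  d6:0  d7:0  d8:4 → peak 8
Best is Rough plumbing@4, peak 8.

8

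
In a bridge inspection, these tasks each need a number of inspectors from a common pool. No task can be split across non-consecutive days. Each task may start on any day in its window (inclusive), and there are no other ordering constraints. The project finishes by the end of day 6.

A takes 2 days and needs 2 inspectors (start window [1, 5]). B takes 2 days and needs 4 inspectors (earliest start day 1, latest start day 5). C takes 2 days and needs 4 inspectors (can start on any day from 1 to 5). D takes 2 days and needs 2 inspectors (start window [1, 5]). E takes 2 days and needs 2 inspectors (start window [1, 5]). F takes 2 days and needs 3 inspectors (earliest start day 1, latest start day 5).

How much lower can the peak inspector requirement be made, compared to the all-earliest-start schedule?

11

Early-start peak: d1:17  d2:17  d3:0  d4:0  d5:0  d6:0 ⇒ 17.
Leveled (A@1, B@1, C@3, D@3, E@5, F@5): d1:6  d2:6  d3:6  d4:6  d5:5  d6:5 ⇒ 6.
Reduction 17 − 6 = 11.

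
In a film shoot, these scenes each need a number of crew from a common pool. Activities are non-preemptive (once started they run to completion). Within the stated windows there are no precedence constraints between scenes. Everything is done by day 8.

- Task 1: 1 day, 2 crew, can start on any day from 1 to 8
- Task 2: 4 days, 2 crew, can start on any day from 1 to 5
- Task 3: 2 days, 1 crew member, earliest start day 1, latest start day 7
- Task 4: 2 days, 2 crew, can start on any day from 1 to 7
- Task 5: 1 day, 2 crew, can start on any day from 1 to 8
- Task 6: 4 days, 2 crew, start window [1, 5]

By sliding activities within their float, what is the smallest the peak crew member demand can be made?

Early-start (Task 1@1, Task 2@1, Task 3@1, Task 4@1, Task 5@1, Task 6@1) gives peak 11: d1:11  d2:7  d3:4  d4:4  d5:0  d6:0  d7:0  d8:0.
Shift Task 3→2, Task 4→4, Task 5→6, Task 6→5.
Schedule Task 1@1, Task 2@1, Task 3@2, Task 4@4, Task 5@6, Task 6@5: d1:4  d2:3  d3:3  d4:4  d5:4  d6:4  d7:2  d8:2 — peak 4.
Total crew member-days = 26 over 8 days ⇒ peak ≥ ⌈26/8⌉ = 4, so 4 is optimal.

4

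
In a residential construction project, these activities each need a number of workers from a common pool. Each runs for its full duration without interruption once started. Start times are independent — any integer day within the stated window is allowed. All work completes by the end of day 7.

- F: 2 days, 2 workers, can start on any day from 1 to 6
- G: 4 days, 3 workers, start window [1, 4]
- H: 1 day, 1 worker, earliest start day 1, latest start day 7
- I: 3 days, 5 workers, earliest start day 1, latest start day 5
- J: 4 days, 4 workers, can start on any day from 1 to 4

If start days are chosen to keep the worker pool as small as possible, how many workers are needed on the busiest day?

7

Early-start (F@1, G@1, H@1, I@1, J@1) gives peak 15: d1:15  d2:14  d3:12  d4:7  d5:0  d6:0  d7:0.
Shift G→4, H→3, J→4.
Schedule F@1, G@4, H@3, I@1, J@4: d1:7  d2:7  d3:6  d4:7  d5:7  d6:7  d7:7 — peak 7.
Total worker-days = 48 over 7 days ⇒ peak ≥ ⌈48/7⌉ = 7, so 7 is optimal.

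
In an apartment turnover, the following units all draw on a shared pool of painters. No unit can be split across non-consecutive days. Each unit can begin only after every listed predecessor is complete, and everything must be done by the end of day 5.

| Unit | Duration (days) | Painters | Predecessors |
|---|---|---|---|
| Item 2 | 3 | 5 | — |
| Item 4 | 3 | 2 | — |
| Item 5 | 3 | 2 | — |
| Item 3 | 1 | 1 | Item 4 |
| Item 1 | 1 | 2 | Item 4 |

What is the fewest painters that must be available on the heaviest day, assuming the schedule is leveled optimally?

Schedule Item 2@1, Item 4@1, Item 5@1, Item 3@4, Item 1@4: d1:9  d2:9  d3:9  d4:3  d5:0 — peak 9.

9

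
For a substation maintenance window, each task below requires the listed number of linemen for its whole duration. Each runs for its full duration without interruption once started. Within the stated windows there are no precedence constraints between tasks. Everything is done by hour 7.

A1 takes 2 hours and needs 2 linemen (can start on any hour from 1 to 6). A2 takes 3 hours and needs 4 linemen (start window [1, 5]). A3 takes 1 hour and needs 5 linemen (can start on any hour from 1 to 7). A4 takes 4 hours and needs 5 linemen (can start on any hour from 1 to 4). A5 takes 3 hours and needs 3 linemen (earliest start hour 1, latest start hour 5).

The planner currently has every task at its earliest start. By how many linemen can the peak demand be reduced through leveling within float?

Early-start peak: h1:19  h2:14  h3:12  h4:5  h5:0  h6:0  h7:0 ⇒ 19.
Leveled (A1@1, A2@1, A3@3, A4@4, A5@4): h1:6  h2:6  h3:9  h4:8  h5:8  h6:8  h7:5 ⇒ 9.
Reduction 19 − 9 = 10.

10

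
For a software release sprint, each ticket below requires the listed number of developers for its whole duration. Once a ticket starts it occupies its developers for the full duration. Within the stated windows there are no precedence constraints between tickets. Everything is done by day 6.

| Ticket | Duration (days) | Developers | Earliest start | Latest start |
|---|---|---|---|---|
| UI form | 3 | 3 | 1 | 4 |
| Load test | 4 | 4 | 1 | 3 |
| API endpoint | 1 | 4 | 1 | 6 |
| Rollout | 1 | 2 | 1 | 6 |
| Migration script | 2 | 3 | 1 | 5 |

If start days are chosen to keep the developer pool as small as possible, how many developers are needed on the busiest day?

7

Early-start (UI form@1, Load test@1, API endpoint@1, Rollout@1, Migration script@1) gives peak 16: d1:16  d2:10  d3:7  d4:4  d5:0  d6:0.
Shift API endpoint→5, Rollout→4, Migration script→5.
Schedule UI form@1, Load test@1, API endpoint@5, Rollout@4, Migration script@5: d1:7  d2:7  d3:7  d4:6  d5:7  d6:3 — peak 7.
Total developer-days = 37 over 6 days ⇒ peak ≥ ⌈37/6⌉ = 7, so 7 is optimal.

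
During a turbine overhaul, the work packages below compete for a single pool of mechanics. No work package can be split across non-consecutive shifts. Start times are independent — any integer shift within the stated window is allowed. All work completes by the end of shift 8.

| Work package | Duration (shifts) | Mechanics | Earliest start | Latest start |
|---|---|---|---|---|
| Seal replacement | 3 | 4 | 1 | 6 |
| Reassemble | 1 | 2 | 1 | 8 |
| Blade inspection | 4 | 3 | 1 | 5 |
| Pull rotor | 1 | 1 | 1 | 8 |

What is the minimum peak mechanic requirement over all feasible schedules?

4

Early-start (Seal replacement@1, Reassemble@1, Blade inspection@1, Pull rotor@1) gives peak 10: s1:10  s2:7  s3:7  s4:3  s5:0  s6:0  s7:0  s8:0.
Shift Reassemble→4, Blade inspection→5, Pull rotor→4.
Schedule Seal replacement@1, Reassemble@4, Blade inspection@5, Pull rotor@4: s1:4  s2:4  s3:4  s4:3  s5:3  s6:3  s7:3  s8:3 — peak 4.
Total mechanic-shifts = 27 over 8 shifts ⇒ peak ≥ ⌈27/8⌉ = 4, so 4 is optimal.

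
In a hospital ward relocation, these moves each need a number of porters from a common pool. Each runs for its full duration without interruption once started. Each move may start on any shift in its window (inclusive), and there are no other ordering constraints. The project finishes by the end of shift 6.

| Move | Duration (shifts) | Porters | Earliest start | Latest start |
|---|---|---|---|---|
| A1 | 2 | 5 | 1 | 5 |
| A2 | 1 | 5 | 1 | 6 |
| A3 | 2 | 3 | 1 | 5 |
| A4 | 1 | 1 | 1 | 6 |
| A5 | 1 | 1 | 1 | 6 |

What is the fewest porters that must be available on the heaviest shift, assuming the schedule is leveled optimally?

5

Early-start (A1@1, A2@1, A3@1, A4@1, A5@1) gives peak 15: s1:15  s2:8  s3:0  s4:0  s5:0  s6:0.
Shift A2→3, A3→4, A4→4, A5→4.
Schedule A1@1, A2@3, A3@4, A4@4, A5@4: s1:5  s2:5  s3:5  s4:5  s5:3  s6:0 — peak 5.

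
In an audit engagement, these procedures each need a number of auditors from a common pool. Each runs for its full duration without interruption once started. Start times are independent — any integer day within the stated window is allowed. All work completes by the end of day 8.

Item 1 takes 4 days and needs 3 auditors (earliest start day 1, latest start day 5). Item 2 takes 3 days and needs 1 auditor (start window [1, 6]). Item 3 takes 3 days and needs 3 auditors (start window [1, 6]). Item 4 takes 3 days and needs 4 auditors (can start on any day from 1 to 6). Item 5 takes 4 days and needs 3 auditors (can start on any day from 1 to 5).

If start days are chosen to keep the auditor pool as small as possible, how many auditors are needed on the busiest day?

Early-start (Item 1@1, Item 2@1, Item 3@1, Item 4@1, Item 5@1) gives peak 14: d1:14  d2:14  d3:14  d4:6  d5:0  d6:0  d7:0  d8:0.
Shift Item 4→4, Item 5→5.
Schedule Item 1@1, Item 2@1, Item 3@1, Item 4@4, Item 5@5: d1:7  d2:7  d3:7  d4:7  d5:7  d6:7  d7:3  d8:3 — peak 7.

7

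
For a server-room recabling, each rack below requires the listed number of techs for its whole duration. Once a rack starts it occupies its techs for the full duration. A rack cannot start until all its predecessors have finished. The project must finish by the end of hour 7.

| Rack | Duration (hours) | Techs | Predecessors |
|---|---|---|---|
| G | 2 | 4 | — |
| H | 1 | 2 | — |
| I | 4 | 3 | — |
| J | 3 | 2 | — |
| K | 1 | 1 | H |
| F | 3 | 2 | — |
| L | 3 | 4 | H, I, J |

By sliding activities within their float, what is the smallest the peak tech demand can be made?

Early-start (G@1, H@1, I@1, J@1, K@2, F@1, L@5) gives peak 13: h1:13  h2:12  h3:7  h4:3  h5:4  h6:4  h7:4.
Shift G→5, F→2.
Schedule G@5, H@1, I@1, J@1, K@2, F@2, L@5: h1:7  h2:8  h3:7  h4:5  h5:8  h6:8  h7:4 — peak 8.

8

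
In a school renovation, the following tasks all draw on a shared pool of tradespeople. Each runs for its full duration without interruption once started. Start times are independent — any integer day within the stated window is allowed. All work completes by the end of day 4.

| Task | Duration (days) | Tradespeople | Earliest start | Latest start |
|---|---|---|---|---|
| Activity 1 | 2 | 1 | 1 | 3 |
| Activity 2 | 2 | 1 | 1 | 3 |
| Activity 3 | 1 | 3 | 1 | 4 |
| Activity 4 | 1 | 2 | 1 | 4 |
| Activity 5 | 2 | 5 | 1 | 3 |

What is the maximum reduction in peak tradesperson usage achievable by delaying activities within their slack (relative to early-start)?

Early-start peak: d1:12  d2:7  d3:0  d4:0 ⇒ 12.
Leveled (Activity 1@1, Activity 2@1, Activity 3@1, Activity 4@2, Activity 5@3): d1:5  d2:4  d3:5  d4:5 ⇒ 5.
Reduction 12 − 5 = 7.

7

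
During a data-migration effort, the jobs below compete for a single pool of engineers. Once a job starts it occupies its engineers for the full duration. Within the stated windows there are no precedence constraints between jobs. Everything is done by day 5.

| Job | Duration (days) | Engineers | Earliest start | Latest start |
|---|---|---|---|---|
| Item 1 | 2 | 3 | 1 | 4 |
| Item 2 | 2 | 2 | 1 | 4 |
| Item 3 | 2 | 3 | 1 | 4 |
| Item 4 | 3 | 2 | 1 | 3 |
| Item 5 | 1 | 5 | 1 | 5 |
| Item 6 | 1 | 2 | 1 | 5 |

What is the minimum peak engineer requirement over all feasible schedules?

7

Early-start (Item 1@1, Item 2@1, Item 3@1, Item 4@1, Item 5@1, Item 6@1) gives peak 17: d1:17  d2:10  d3:2  d4:0  d5:0.
Shift Item 3→3, Item 5→5, Item 6→3.
Schedule Item 1@1, Item 2@1, Item 3@3, Item 4@1, Item 5@5, Item 6@3: d1:7  d2:7  d3:7  d4:3  d5:5 — peak 7.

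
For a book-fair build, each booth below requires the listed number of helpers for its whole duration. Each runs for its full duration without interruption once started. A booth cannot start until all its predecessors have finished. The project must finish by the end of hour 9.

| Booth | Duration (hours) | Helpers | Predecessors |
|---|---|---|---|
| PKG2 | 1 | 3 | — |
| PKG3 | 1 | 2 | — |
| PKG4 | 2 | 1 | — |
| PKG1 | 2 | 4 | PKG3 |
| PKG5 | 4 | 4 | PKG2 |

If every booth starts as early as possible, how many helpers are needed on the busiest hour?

9

Early-start schedule: PKG2@1, PKG3@1, PKG4@1, PKG1@2, PKG5@2.
Load per hour: hour 1: 6, hour 2: 9, hour 3: 8, hour 4: 4, hour 5: 4, hour 6: 0, hour 7: 0, hour 8: 0, hour 9: 0.
Peak is 9.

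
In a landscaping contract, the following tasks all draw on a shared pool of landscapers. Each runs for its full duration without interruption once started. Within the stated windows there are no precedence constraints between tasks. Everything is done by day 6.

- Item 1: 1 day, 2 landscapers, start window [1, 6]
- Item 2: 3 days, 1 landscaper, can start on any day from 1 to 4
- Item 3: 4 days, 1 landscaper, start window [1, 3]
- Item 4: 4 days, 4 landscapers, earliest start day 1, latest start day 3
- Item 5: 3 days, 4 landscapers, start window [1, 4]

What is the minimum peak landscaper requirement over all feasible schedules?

9

Early-start (Item 1@1, Item 2@1, Item 3@1, Item 4@1, Item 5@1) gives peak 12: d1:12  d2:10  d3:10  d4:5  d5:0  d6:0.
Shift Item 5→4.
Schedule Item 1@1, Item 2@1, Item 3@1, Item 4@1, Item 5@4: d1:8  d2:6  d3:6  d4:9  d5:4  d6:4 — peak 9.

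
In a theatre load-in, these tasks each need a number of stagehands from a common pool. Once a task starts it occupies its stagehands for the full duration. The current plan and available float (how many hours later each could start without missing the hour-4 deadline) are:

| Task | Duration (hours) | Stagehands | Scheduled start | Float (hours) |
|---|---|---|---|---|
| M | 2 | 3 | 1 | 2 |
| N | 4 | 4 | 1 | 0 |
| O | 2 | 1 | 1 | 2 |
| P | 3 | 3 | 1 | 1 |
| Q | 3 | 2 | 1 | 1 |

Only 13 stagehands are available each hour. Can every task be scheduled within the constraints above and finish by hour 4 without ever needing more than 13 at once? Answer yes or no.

Schedule M@1, N@1, O@3, P@1, Q@1: h1:12  h2:12  h3:10  h4:5 — peak 12 ≤ 13.

yes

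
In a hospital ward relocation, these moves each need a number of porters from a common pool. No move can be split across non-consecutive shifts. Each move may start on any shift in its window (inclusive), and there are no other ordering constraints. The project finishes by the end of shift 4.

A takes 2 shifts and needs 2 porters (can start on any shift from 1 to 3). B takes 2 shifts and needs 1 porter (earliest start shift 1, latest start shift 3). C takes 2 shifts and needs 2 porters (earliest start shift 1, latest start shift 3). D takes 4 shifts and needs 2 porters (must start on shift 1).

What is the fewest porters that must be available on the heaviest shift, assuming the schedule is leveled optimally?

Early-start (A@1, B@1, C@1, D@1) gives peak 7: s1:7  s2:7  s3:2  s4:2.
Shift C→3.
Schedule A@1, B@1, C@3, D@1: s1:5  s2:5  s3:4  s4:4 — peak 5.
Total porter-shifts = 18 over 4 shifts ⇒ peak ≥ ⌈18/4⌉ = 5, so 5 is optimal.

5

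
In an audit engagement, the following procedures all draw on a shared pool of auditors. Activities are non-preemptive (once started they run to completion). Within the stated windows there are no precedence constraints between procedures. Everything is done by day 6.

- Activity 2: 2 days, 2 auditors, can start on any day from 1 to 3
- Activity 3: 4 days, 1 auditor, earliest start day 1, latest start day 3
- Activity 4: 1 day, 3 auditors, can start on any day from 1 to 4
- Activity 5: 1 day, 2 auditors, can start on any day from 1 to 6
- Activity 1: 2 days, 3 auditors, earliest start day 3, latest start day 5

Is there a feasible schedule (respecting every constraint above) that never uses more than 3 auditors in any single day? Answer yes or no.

Total auditor-days = 19; over 6 days the average is 19/6 > 3, so some day must exceed 3.

no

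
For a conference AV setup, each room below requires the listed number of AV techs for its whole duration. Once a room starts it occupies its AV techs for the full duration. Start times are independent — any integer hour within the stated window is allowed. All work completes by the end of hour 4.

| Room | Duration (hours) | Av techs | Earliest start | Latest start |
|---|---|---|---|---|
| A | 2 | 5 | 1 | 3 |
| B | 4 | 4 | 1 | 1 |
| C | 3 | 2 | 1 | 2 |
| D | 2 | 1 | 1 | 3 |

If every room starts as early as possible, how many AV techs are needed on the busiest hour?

12

Early-start schedule: A@1, B@1, C@1, D@1.
Load per hour: hour 1: 12, hour 2: 12, hour 3: 6, hour 4: 4.
Peak is 12.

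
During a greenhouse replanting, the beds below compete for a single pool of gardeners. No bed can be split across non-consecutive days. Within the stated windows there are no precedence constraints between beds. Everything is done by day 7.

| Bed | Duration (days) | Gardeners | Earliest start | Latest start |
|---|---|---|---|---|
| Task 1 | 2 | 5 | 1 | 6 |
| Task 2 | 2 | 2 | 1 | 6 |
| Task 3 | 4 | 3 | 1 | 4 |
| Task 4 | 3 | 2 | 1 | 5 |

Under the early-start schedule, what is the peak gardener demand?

Early-start schedule: Task 1@1, Task 2@1, Task 3@1, Task 4@1.
Load per day: day 1: 12, day 2: 12, day 3: 5, day 4: 3, day 5: 0, day 6: 0, day 7: 0.
Peak is 12.

12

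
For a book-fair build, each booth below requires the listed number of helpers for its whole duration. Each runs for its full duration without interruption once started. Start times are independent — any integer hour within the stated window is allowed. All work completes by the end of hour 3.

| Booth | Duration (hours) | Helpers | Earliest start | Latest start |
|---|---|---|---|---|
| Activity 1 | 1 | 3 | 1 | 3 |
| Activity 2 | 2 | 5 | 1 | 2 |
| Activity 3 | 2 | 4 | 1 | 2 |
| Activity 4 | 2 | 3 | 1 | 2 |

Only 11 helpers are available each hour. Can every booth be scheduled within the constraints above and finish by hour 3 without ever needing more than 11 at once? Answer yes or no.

no

The minimum achievable peak is 12; 11 < 12, so no feasible schedule stays within the cap.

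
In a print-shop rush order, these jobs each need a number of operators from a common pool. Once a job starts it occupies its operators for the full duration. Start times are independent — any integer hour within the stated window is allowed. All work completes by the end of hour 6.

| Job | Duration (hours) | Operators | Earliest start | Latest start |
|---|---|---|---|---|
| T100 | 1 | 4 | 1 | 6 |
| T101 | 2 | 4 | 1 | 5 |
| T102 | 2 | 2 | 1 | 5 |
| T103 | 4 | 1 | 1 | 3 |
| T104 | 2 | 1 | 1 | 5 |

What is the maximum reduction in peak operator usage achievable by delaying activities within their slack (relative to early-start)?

Early-start peak: h1:12  h2:8  h3:1  h4:1  h5:0  h6:0 ⇒ 12.
Leveled (T100@1, T101@2, T102@4, T103@1, T104@4): h1:5  h2:5  h3:5  h4:4  h5:3  h6:0 ⇒ 5.
Reduction 12 − 5 = 7.

7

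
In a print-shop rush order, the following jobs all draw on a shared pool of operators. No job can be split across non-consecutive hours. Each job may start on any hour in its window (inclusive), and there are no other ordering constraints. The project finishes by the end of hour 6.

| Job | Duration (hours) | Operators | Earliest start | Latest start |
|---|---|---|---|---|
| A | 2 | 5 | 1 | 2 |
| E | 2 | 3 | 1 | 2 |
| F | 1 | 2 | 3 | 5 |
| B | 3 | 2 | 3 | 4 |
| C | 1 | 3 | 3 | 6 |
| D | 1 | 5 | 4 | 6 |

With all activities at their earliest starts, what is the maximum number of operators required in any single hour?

Early-start schedule: A@1, E@1, F@3, B@3, C@3, D@4.
Load per hour: hour 1: 8, hour 2: 8, hour 3: 7, hour 4: 7, hour 5: 2, hour 6: 0.
Peak is 8.

8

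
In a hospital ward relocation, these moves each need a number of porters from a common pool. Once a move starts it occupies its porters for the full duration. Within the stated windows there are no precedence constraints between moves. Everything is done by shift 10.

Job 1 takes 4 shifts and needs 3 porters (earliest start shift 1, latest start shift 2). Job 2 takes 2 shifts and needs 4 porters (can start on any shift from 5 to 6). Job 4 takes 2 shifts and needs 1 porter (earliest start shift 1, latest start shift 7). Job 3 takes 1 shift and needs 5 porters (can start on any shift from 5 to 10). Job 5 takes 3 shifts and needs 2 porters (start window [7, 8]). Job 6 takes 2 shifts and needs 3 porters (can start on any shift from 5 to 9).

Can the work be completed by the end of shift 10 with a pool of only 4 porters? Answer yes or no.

no

The minimum achievable peak is 5; 4 < 5, so no feasible schedule stays within the cap.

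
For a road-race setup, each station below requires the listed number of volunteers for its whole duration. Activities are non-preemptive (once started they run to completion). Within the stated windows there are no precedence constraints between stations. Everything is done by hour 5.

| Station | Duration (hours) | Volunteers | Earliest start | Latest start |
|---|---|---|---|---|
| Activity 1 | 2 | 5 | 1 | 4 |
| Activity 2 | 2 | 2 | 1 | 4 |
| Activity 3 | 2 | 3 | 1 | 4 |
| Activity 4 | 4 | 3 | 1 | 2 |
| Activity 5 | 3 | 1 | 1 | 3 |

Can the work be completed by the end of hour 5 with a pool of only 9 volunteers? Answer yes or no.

Schedule Activity 1@1, Activity 2@3, Activity 3@3, Activity 4@1, Activity 5@1: h1:9  h2:9  h3:9  h4:8  h5:0 — peak 9 ≤ 9.

yes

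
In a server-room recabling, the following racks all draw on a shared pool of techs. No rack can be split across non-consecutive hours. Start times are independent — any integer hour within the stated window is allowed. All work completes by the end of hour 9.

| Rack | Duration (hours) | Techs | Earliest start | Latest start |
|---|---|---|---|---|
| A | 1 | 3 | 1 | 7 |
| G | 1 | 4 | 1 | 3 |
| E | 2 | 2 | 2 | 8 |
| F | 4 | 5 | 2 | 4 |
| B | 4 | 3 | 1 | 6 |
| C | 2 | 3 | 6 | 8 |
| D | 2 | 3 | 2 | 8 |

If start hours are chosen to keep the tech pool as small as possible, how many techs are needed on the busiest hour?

Early-start (A@1, G@1, E@2, F@2, B@1, C@6, D@2) gives peak 13: h1:10  h2:13  h3:13  h4:8  h5:5  h6:3  h7:3  h8:0  h9:0.
Shift B→6, D→8.
Schedule A@1, G@1, E@2, F@2, B@6, C@6, D@8: h1:7  h2:7  h3:7  h4:5  h5:5  h6:6  h7:6  h8:6  h9:6 — peak 7.
Total tech-hours = 55 over 9 hours ⇒ peak ≥ ⌈55/9⌉ = 7, so 7 is optimal.

7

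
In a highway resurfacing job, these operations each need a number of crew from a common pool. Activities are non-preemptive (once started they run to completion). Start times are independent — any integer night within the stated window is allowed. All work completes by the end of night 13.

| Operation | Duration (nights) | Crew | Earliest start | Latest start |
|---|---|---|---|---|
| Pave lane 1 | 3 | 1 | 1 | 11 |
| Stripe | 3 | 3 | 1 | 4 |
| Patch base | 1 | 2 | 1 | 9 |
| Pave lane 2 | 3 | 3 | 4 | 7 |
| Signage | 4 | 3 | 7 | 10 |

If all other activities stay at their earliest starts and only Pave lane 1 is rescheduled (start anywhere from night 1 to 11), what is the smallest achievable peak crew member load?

5

Pave lane 1@1: n1:6  n2:4  n3:4  n4:3  n5:3  n6:3  n7:3  n8:3  n9:3  n10:3  n11:0  n12:0  n13:0 → peak 6
Pave lane 1@2: n1:5  n2:4  n3:4  n4:4  n5:3  n6:3  n7:3  n8:3  n9:3  n10:3  n11:0  n12:0  n13:0 → peak 5
Pave lane 1@3: n1:5  n2:3  n3:4  n4:4  n5:4  n6:3  n7:3  n8:3  n9:3  n10:3  n11:0  n12:0  n13:0 → peak 5
Pave lane 1@4: n1:5  n2:3  n3:3  n4:4  n5:4  n6:4  n7:3  n8:3  n9:3  n10:3  n11:0  n12:0  n13:0 → peak 5
Pave lane 1@5: n1:5  n2:3  n3:3  n4:3  n5:4  n6:4  n7:4  n8:3  n9:3  n10:3  n11:0  n12:0  n13:0 → peak 5
Pave lane 1@6: n1:5  n2:3  n3:3  n4:3  n5:3  n6:4  n7:4  n8:4  n9:3  n10:3  n11:0  n12:0  n13:0 → peak 5
Pave lane 1@7: n1:5  n2:3  n3:3  n4:3  n5:3  n6:3  n7:4  n8:4  n9:4  n10:3  n11:0  n12:0  n13:0 → peak 5
Pave lane 1@8: n1:5  n2:3  n3:3  n4:3  n5:3  n6:3  n7:3  n8:4  n9:4  n10:4  n11:0  n12:0  n13:0 → peak 5
Pave lane 1@9: n1:5  n2:3  n3:3  n4:3  n5:3  n6:3  n7:3  n8:3  n9:4  n10:4  n11:1  n12:0  n13:0 → peak 5
Pave lane 1@10: n1:5  n2:3  n3:3  n4:3  n5:3  n6:3  n7:3  n8:3  n9:3  n10:4  n11:1  n12:1  n13:0 → peak 5
Pave lane 1@11: n1:5  n2:3  n3:3  n4:3  n5:3  n6:3  n7:3  n8:3  n9:3  n10:3  n11:1  n12:1  n13:1 → peak 5
Best is Pave lane 1@2, peak 5.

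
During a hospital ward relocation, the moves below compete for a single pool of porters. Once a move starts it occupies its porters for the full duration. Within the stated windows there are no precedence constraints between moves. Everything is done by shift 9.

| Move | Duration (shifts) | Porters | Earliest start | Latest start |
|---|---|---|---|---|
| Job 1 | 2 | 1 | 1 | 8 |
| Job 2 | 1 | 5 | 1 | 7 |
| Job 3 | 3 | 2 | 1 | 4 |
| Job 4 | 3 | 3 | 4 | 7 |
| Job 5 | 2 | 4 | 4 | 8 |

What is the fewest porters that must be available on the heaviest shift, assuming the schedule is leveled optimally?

Early-start (Job 1@1, Job 2@1, Job 3@1, Job 4@4, Job 5@4) gives peak 8: s1:8  s2:3  s3:2  s4:7  s5:7  s6:3  s7:0  s8:0  s9:0.
Shift Job 2→3, Job 3→4, Job 5→7.
Schedule Job 1@1, Job 2@3, Job 3@4, Job 4@4, Job 5@7: s1:1  s2:1  s3:5  s4:5  s5:5  s6:5  s7:4  s8:4  s9:0 — peak 5.

5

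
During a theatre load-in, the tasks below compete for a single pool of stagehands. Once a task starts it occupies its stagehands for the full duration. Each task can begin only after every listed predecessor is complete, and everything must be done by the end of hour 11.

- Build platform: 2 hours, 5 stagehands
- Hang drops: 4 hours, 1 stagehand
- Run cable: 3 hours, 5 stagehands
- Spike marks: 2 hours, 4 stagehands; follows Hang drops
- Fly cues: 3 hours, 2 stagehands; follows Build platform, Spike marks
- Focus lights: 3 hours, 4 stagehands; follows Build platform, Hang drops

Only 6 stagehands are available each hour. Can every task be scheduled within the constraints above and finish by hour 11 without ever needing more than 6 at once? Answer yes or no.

yes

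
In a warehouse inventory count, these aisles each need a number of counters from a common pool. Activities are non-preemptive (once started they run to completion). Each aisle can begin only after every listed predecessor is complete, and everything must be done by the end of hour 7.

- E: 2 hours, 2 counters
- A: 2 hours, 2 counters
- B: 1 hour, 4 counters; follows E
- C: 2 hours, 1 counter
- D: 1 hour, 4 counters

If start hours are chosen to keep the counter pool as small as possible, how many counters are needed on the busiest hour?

4

Early-start (E@1, A@1, B@3, C@1, D@1) gives peak 9: h1:9  h2:5  h3:4  h4:0  h5:0  h6:0  h7:0.
Shift C→4, D→6.
Schedule E@1, A@1, B@3, C@4, D@6: h1:4  h2:4  h3:4  h4:1  h5:1  h6:4  h7:0 — peak 4.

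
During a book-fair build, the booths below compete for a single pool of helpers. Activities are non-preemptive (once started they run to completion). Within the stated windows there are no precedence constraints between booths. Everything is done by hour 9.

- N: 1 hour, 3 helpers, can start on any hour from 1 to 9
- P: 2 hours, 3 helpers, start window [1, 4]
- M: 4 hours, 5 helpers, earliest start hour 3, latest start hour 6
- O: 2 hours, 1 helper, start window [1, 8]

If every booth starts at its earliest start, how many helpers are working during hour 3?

At early start, hour 3 has: M.
Demand: 5 = 5.

5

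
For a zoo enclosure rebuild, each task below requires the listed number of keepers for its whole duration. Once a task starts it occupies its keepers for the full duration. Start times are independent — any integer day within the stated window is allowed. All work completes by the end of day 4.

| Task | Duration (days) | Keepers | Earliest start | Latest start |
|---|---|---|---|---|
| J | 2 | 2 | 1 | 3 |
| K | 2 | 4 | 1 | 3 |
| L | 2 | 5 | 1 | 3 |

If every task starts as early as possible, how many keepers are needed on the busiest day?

11

Early-start schedule: J@1, K@1, L@1.
Load per day: day 1: 11, day 2: 11, day 3: 0, day 4: 0.
Peak is 11.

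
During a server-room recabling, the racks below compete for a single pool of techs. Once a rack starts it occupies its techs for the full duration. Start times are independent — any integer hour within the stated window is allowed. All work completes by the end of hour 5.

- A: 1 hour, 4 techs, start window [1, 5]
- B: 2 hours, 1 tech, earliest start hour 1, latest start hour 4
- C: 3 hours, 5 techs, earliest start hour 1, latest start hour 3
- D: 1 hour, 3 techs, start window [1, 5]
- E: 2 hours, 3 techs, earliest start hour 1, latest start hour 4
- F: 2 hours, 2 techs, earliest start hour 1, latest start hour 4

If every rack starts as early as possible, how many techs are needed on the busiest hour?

Early-start schedule: A@1, B@1, C@1, D@1, E@1, F@1.
Load per hour: hour 1: 18, hour 2: 11, hour 3: 5, hour 4: 0, hour 5: 0.
Peak is 18.

18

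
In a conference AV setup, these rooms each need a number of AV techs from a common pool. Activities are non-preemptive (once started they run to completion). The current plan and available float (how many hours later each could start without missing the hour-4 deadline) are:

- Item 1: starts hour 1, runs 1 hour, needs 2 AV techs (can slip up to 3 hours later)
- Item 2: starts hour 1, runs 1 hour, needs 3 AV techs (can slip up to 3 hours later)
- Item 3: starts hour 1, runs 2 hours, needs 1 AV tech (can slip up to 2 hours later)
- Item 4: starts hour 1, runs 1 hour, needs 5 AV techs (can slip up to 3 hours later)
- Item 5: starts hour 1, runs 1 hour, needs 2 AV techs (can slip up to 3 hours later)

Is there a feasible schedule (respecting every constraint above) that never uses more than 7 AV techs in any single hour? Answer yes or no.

yes

Schedule Item 1@1, Item 2@1, Item 3@2, Item 4@4, Item 5@2: h1:5  h2:3  h3:1  h4:5 — peak 5 ≤ 7.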